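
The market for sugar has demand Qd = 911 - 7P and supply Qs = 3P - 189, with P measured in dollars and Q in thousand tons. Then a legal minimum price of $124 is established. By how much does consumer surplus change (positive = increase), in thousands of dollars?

Equilibrium: 911 - 7P = 3P - 189, so 1100 = 10P and P* = 110, Q* = 141.
The floor of 124 is above the equilibrium price 110, so it binds.
At P = 124: Qd = 911 - 7·124 = 43 and Qs = 3·124 - 189 = 183.
Consumer surplus without the control is ½ · (911/7 - 110) · 141 = 19881/14.
With the floor, consumers buy 43 units at 124, so CS = ½ · (911/7 - 124) · 43 = 1849/14.
Change in consumer surplus = 1849/14 - 19881/14 = -1288.

-1288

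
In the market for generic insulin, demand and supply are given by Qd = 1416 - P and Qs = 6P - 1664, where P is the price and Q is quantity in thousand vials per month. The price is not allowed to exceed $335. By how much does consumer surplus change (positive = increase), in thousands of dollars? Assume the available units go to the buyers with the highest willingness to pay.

-162120

Setting quantity demanded equal to quantity supplied, 1416 - P = 6P - 1664, gives P* = 440 and Q* = 976.
The ceiling of 335 is below the equilibrium price 440, so it binds.
At P = 335: Qd = 1416 - 335 = 1081 and Qs = 6·335 - 1664 = 346.
Consumer surplus without the control is ½ · (1416 - 440) · 976 = 476288.
With the ceiling, 346 units are sold at 335 (assume they go to the highest-value buyers). The demand price at Q = 346 is 1070, so CS = ½ · [(1416 - 335) + (1070 - 335)] · 346 = 314168.
Change in consumer surplus = 314168 - 476288 = -162120.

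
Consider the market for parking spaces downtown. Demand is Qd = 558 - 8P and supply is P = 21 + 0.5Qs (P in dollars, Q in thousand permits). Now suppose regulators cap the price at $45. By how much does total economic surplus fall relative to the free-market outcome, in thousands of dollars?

281.25

Rearranging supply gives Qs = 2P - 42. Equilibrium: 558 - 8P = 2P - 42, so 600 = 10P and P* = 60, Q* = 78.
The ceiling of 45 is below the equilibrium price 60, so it binds.
At P = 45: Qd = 558 - 8·45 = 198 and Qs = 2·45 - 42 = 48.
Quantity traded falls to 48. At Q = 48 the demand price is (558 - 48)/8 = 63.75 and the supply price is (42 + 48)/2 = 45.
Deadweight loss = ½ · (63.75 - 45) · (78 - 48) = ½ · 18.75 · 30 = 281.25.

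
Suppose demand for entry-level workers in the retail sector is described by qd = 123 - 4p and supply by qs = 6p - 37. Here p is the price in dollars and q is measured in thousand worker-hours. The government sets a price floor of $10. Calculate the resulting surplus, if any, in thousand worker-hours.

In a free market, 123 - 4p = 6p - 37 gives the equilibrium p* = 16, q* = 59.
The floor of 10 is below the equilibrium price 16, so it is not binding; the market clears at p* = 16, q* = 59.
Since the control does not bind, there is no surplus.

0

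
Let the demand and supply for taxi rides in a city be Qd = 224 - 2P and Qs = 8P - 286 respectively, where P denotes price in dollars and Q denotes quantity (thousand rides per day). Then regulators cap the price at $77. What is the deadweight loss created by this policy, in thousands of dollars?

0

Without the control the market clears where 224 - 2P = 8P - 286, i.e. P* = 51 and Q* = 122.
The ceiling of 77 is above the equilibrium price 51, so it is not binding; the market clears at P* = 51, Q* = 122.
Since the control does not bind, no trades are prevented and deadweight loss is zero.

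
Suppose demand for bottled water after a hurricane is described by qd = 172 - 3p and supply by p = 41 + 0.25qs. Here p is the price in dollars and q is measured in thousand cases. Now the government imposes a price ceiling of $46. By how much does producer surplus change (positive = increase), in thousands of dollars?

-48

Rearranging supply gives qs = 4p - 164. Without the control the market clears where 172 - 3p = 4p - 164, i.e. p* = 48 and q* = 28.
Since 46 < 48, the ceiling is binding.
At p = 46: qd = 172 - 3·46 = 34 and qs = 4·46 - 164 = 20.
Producer surplus without the control is ½ · (48 - 41) · 28 = 98.
With the ceiling, producers sell 20 units at 46, so PS = ½ · (46 - 41) · 20 = 50.
Change in producer surplus = 50 - 98 = -48.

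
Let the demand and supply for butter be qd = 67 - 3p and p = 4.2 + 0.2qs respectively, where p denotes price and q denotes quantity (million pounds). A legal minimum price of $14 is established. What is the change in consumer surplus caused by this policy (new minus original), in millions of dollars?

-88.5

Rearranging supply gives qs = 5p - 21. Without the control the market clears where 67 - 3p = 5p - 21, i.e. p* = 11 and q* = 34.
Since 14 > 11, the floor is binding.
At p = 14: qd = 67 - 3·14 = 25 and qs = 5·14 - 21 = 49.
Consumer surplus without the control is ½ · (67/3 - 11) · 34 = 578/3.
With the floor, consumers buy 25 units at 14, so CS = ½ · (67/3 - 14) · 25 = 625/6.
Change in consumer surplus = 625/6 - 578/3 = -88.5.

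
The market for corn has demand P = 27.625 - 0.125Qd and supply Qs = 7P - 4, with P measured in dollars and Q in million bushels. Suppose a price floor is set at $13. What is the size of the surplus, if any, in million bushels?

Rearranging demand gives Qd = 221 - 8P. Equilibrium: 221 - 8P = 7P - 4, so 225 = 15P and P* = 15, Q* = 101.
Since 13 is below P* = 15, the floor does not bind and the free-market outcome prevails.
Since the control does not bind, there is no surplus.

0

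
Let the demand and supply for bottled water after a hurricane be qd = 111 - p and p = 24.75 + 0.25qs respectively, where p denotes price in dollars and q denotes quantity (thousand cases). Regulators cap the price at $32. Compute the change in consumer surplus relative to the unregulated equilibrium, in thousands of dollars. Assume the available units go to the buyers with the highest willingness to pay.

-510

Rearranging supply gives qs = 4p - 99. Equilibrium: 111 - p = 4p - 99, so 210 = 5p and p* = 42, q* = 69.
The ceiling of 32 is below the equilibrium price 42, so it binds.
At p = 32: qd = 111 - 32 = 79 and qs = 4·32 - 99 = 29.
Consumer surplus without the control is ½ · (111 - 42) · 69 = 2380.5.
With the ceiling, 29 units are sold at 32 (assume they go to the highest-value buyers). The demand price at q = 29 is 82, so CS = ½ · [(111 - 32) + (82 - 32)] · 29 = 1870.5.
Change in consumer surplus = 1870.5 - 2380.5 = -510.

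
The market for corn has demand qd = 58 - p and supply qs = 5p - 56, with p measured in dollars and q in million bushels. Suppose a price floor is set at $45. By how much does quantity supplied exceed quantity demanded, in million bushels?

156

In a free market, 58 - p = 5p - 56 gives the equilibrium p* = 19, q* = 39.
Since 45 > 19, the floor is binding.
At p = 45: qd = 58 - 45 = 13 and qs = 5·45 - 56 = 169.
Surplus = qs - qd = 169 - 13 = 156.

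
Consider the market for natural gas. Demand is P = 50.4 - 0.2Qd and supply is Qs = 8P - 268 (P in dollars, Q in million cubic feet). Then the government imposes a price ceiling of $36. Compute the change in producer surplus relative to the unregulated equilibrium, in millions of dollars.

Rearranging demand gives Qd = 252 - 5P. In a free market, 252 - 5P = 8P - 268 gives the equilibrium P* = 40, Q* = 52.
Because the ceiling (36) lies below the market-clearing price, it is binding.
At P = 36: Qd = 252 - 5·36 = 72 and Qs = 8·36 - 268 = 20.
Producer surplus without the control is ½ · (40 - 33.5) · 52 = 169.
With the ceiling, producers sell 20 units at 36, so PS = ½ · (36 - 33.5) · 20 = 25.
Change in producer surplus = 25 - 169 = -144.

-144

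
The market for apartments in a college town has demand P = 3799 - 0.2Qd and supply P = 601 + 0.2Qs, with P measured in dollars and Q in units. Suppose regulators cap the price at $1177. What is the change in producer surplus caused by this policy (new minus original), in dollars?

-5562562.5

Rearranging demand gives Qd = 18995 - 5P; rearranging supply gives Qs = 5P - 3005. Equilibrium: 18995 - 5P = 5P - 3005, so 22000 = 10P and P* = 2200, Q* = 7995.
The ceiling of 1177 is below the equilibrium price 2200, so it binds.
At P = 1177: Qd = 18995 - 5·1177 = 13110 and Qs = 5·1177 - 3005 = 2880.
Producer surplus without the control is ½ · (2200 - 601) · 7995 = 6392002.5.
With the ceiling, producers sell 2880 units at 1177, so PS = ½ · (1177 - 601) · 2880 = 829440.
Change in producer surplus = 829440 - 6392002.5 = -5562562.5.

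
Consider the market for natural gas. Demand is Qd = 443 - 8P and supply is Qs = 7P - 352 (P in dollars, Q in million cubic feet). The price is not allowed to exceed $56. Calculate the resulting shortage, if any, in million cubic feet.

0

Without the control the market clears where 443 - 8P = 7P - 352, i.e. P* = 53 and Q* = 19.
Since 56 is above P* = 53, the ceiling does not bind and the free-market outcome prevails.
Since the control does not bind, there is no shortage.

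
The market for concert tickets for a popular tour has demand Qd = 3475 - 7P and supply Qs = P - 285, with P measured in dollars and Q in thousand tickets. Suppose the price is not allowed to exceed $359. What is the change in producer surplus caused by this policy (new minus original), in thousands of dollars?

-14374.5

In a free market, 3475 - 7P = P - 285 gives the equilibrium P* = 470, Q* = 185.
Because the ceiling (359) lies below the market-clearing price, it is binding.
At P = 359: Qd = 3475 - 7·359 = 962 and Qs = 359 - 285 = 74.
Producer surplus without the control is ½ · (470 - 285) · 185 = 17112.5.
With the ceiling, producers sell 74 units at 359, so PS = ½ · (359 - 285) · 74 = 2738.
Change in producer surplus = 2738 - 17112.5 = -14374.5.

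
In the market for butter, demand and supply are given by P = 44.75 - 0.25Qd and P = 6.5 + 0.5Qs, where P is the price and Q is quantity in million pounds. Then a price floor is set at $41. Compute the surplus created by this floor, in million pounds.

Rearranging demand gives Qd = 179 - 4P; rearranging supply gives Qs = 2P - 13. Without the control the market clears where 179 - 4P = 2P - 13, i.e. P* = 32 and Q* = 51.
Since 41 > 32, the floor is binding.
At P = 41: Qd = 179 - 4·41 = 15 and Qs = 2·41 - 13 = 69.
Surplus = Qs - Qd = 69 - 15 = 54.

54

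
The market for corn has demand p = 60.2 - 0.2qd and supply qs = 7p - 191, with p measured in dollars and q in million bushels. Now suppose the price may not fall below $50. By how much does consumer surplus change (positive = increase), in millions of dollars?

-661.5

Rearranging demand gives qd = 301 - 5p. Without the control the market clears where 301 - 5p = 7p - 191, i.e. p* = 41 and q* = 96.
Because the floor (50) lies above the market-clearing price, it is binding.
At p = 50: qd = 301 - 5·50 = 51 and qs = 7·50 - 191 = 159.
Consumer surplus without the control is ½ · (60.2 - 41) · 96 = 921.6.
With the floor, consumers buy 51 units at 50, so CS = ½ · (60.2 - 50) · 51 = 260.1.
Change in consumer surplus = 260.1 - 921.6 = -661.5.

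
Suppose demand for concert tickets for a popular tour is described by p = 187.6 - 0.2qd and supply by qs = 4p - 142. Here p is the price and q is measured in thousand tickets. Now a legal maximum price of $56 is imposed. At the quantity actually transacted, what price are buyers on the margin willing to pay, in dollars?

171.2

Rearranging demand gives qd = 938 - 5p. Setting quantity demanded equal to quantity supplied, 938 - 5p = 4p - 142, gives p* = 120 and q* = 338.
The ceiling of 56 is below the equilibrium price 120, so it binds.
At p = 56: qd = 938 - 5·56 = 658 and qs = 4·56 - 142 = 82.
Only 82 units reach the market. On the demand curve, the marginal buyer's willingness to pay at q = 82 is (938 - 82)/5 = 171.2.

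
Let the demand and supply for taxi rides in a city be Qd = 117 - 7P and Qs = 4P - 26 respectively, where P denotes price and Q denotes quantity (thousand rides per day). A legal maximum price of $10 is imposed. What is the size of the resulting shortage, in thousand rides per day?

Setting quantity demanded equal to quantity supplied, 117 - 7P = 4P - 26, gives P* = 13 and Q* = 26.
Because the ceiling (10) lies below the market-clearing price, it is binding.
At P = 10: Qd = 117 - 7·10 = 47 and Qs = 4·10 - 26 = 14.
Shortage = Qd - Qs = 47 - 14 = 33.

33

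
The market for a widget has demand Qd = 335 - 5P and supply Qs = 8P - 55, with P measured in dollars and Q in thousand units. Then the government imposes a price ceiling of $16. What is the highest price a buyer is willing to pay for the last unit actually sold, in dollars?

Without the control the market clears where 335 - 5P = 8P - 55, i.e. P* = 30 and Q* = 185.
The ceiling of 16 is below the equilibrium price 30, so it binds.
At P = 16: Qd = 335 - 5·16 = 255 and Qs = 8·16 - 55 = 73.
Only 73 units reach the market. On the demand curve, the marginal buyer's willingness to pay at Q = 73 is (335 - 73)/5 = 52.4.

52.4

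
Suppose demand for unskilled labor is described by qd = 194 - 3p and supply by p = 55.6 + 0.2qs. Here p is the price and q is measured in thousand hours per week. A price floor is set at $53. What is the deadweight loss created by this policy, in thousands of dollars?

Rearranging supply gives qs = 5p - 278. Without the control the market clears where 194 - 3p = 5p - 278, i.e. p* = 59 and q* = 17.
Since 53 is below p* = 59, the floor does not bind and the free-market outcome prevails.
Since the control does not bind, no trades are prevented and deadweight loss is zero.

0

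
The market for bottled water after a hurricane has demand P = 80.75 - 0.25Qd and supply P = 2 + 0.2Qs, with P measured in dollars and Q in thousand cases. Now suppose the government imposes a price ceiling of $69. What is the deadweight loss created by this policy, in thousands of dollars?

Rearranging demand gives Qd = 323 - 4P; rearranging supply gives Qs = 5P - 10. Equilibrium: 323 - 4P = 5P - 10, so 333 = 9P and P* = 37, Q* = 175.
Since 69 is above P* = 37, the ceiling does not bind and the free-market outcome prevails.
Since the control does not bind, no trades are prevented and deadweight loss is zero.

0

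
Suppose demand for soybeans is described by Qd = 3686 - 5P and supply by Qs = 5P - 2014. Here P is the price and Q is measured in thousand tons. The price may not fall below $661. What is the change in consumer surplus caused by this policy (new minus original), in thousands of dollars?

Equilibrium: 3686 - 5P = 5P - 2014, so 5700 = 10P and P* = 570, Q* = 836.
Since 661 > 570, the floor is binding.
At P = 661: Qd = 3686 - 5·661 = 381 and Qs = 5·661 - 2014 = 1291.
Consumer surplus without the control is ½ · (737.2 - 570) · 836 = 69889.6.
With the floor, consumers buy 381 units at 661, so CS = ½ · (737.2 - 661) · 381 = 14516.1.
Change in consumer surplus = 14516.1 - 69889.6 = -55373.5.

-55373.5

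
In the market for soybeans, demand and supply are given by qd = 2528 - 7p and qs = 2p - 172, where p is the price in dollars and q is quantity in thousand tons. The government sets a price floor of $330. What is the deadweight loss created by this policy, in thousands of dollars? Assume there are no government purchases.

Equilibrium: 2528 - 7p = 2p - 172, so 2700 = 9p and p* = 300, q* = 428.
Because the floor (330) lies above the market-clearing price, it is binding.
At p = 330: qd = 2528 - 7·330 = 218 and qs = 2·330 - 172 = 488.
Quantity traded falls to 218. At q = 218 the demand price is (2528 - 218)/7 = 330 and the supply price is (172 + 218)/2 = 195.
Deadweight loss = ½ · (330 - 195) · (428 - 218) = ½ · 135 · 210 = 14175.

14175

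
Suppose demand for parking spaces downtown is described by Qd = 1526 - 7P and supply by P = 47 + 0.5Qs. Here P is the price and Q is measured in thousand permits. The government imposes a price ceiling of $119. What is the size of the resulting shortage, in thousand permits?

549

Rearranging supply gives Qs = 2P - 94. Without the control the market clears where 1526 - 7P = 2P - 94, i.e. P* = 180 and Q* = 266.
The ceiling of 119 is below the equilibrium price 180, so it binds.
At P = 119: Qd = 1526 - 7·119 = 693 and Qs = 2·119 - 94 = 144.
Shortage = Qd - Qs = 693 - 144 = 549.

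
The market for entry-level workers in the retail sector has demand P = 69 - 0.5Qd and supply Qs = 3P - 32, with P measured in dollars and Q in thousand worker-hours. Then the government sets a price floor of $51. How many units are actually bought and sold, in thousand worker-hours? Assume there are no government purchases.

36

Rearranging demand gives Qd = 138 - 2P. In a free market, 138 - 2P = 3P - 32 gives the equilibrium P* = 34, Q* = 70.
Because the floor (51) lies above the market-clearing price, it is binding.
At P = 51: Qd = 138 - 2·51 = 36 and Qs = 3·51 - 32 = 121.
The quantity actually transacted is the short side, demand: 36.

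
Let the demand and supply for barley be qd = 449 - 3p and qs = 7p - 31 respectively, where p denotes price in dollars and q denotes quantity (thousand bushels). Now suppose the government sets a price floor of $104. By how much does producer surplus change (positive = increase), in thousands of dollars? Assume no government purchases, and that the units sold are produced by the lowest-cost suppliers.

Without the control the market clears where 449 - 3p = 7p - 31, i.e. p* = 48 and q* = 305.
Since 104 > 48, the floor is binding.
At p = 104: qd = 449 - 3·104 = 137 and qs = 7·104 - 31 = 697.
Producer surplus without the control is ½ · (48 - 31/7) · 305 = 93025/14.
With the floor, 137 units are sold at 104. The supply price at q = 137 is 24, so PS = ½ · [(104 - 31/7) + (104 - 24)] · 137 = 172209/14.
Change in producer surplus = 172209/14 - 93025/14 = 5656.

5656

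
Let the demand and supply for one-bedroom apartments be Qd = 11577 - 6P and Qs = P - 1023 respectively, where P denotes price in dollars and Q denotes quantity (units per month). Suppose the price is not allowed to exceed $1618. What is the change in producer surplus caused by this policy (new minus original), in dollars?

Setting quantity demanded equal to quantity supplied, 11577 - 6P = P - 1023, gives P* = 1800 and Q* = 777.
Because the ceiling (1618) lies below the market-clearing price, it is binding.
At P = 1618: Qd = 11577 - 6·1618 = 1869 and Qs = 1618 - 1023 = 595.
Producer surplus without the control is ½ · (1800 - 1023) · 777 = 301864.5.
With the ceiling, producers sell 595 units at 1618, so PS = ½ · (1618 - 1023) · 595 = 177012.5.
Change in producer surplus = 177012.5 - 301864.5 = -124852.

-124852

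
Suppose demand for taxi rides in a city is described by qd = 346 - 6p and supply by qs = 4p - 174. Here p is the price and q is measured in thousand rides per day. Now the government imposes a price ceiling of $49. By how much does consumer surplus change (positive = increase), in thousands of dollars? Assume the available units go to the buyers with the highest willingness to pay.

In a free market, 346 - 6p = 4p - 174 gives the equilibrium p* = 52, q* = 34.
Since 49 < 52, the ceiling is binding.
At p = 49: qd = 346 - 6·49 = 52 and qs = 4·49 - 174 = 22.
Consumer surplus without the control is ½ · (173/3 - 52) · 34 = 289/3.
With the ceiling, 22 units are sold at 49 (assume they go to the highest-value buyers). The demand price at q = 22 is 54, so CS = ½ · [(173/3 - 49) + (54 - 49)] · 22 = 451/3.
Change in consumer surplus = 451/3 - 289/3 = 54.

54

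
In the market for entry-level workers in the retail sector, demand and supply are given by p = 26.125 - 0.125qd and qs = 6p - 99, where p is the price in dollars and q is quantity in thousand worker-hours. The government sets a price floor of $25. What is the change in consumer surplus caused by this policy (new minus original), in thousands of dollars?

Rearranging demand gives qd = 209 - 8p. Setting quantity demanded equal to quantity supplied, 209 - 8p = 6p - 99, gives p* = 22 and q* = 33.
Since 25 > 22, the floor is binding.
At p = 25: qd = 209 - 8·25 = 9 and qs = 6·25 - 99 = 51.
Consumer surplus without the control is ½ · (26.125 - 22) · 33 = 68.0625.
With the floor, consumers buy 9 units at 25, so CS = ½ · (26.125 - 25) · 9 = 5.0625.
Change in consumer surplus = 5.0625 - 68.0625 = -63.

-63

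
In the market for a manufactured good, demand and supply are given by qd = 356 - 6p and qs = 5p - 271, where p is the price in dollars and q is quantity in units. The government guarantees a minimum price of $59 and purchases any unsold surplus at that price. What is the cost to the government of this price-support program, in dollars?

1298

In a free market, 356 - 6p = 5p - 271 gives the equilibrium p* = 57, q* = 14.
Because the floor (59) lies above the market-clearing price, it is binding.
At p = 59: qd = 356 - 6·59 = 2 and qs = 5·59 - 271 = 24.
Surplus = qs - qd = 22.
Government expenditure = surplus × support price = 22 × 59 = 1298.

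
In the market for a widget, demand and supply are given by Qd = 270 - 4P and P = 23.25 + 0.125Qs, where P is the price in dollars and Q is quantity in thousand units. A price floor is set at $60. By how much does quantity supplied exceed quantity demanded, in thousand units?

264

Rearranging supply gives Qs = 8P - 186. In a free market, 270 - 4P = 8P - 186 gives the equilibrium P* = 38, Q* = 118.
The floor of 60 is above the equilibrium price 38, so it binds.
At P = 60: Qd = 270 - 4·60 = 30 and Qs = 8·60 - 186 = 294.
Surplus = Qs - Qd = 294 - 30 = 264.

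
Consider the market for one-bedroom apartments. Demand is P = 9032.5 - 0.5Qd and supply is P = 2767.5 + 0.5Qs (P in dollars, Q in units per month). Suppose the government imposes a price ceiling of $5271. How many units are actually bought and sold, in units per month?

5007

Rearranging demand gives Qd = 18065 - 2P; rearranging supply gives Qs = 2P - 5535. Without the control the market clears where 18065 - 2P = 2P - 5535, i.e. P* = 5900 and Q* = 6265.
Because the ceiling (5271) lies below the market-clearing price, it is binding.
At P = 5271: Qd = 18065 - 2·5271 = 7523 and Qs = 2·5271 - 5535 = 5007.
The quantity actually transacted is the short side, supply: 5007.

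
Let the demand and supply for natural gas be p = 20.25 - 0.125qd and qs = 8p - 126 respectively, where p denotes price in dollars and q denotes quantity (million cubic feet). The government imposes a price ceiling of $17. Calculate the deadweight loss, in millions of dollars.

Rearranging demand gives qd = 162 - 8p. In a free market, 162 - 8p = 8p - 126 gives the equilibrium p* = 18, q* = 18.
The ceiling of 17 is below the equilibrium price 18, so it binds.
At p = 17: qd = 162 - 8·17 = 26 and qs = 8·17 - 126 = 10.
Quantity traded falls to 10. At q = 10 the demand price is (162 - 10)/8 = 19 and the supply price is (126 + 10)/8 = 17.
Deadweight loss = ½ · (19 - 17) · (18 - 10) = ½ · 2 · 8 = 8.

8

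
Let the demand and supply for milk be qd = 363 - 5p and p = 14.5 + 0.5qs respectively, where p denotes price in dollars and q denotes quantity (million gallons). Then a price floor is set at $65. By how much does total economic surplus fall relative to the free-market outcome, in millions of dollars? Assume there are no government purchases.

708.75

Rearranging supply gives qs = 2p - 29. Setting quantity demanded equal to quantity supplied, 363 - 5p = 2p - 29, gives p* = 56 and q* = 83.
The floor of 65 is above the equilibrium price 56, so it binds.
At p = 65: qd = 363 - 5·65 = 38 and qs = 2·65 - 29 = 101.
Quantity traded falls to 38. At q = 38 the demand price is (363 - 38)/5 = 65 and the supply price is (29 + 38)/2 = 33.5.
Deadweight loss = ½ · (65 - 33.5) · (83 - 38) = ½ · 31.5 · 45 = 708.75.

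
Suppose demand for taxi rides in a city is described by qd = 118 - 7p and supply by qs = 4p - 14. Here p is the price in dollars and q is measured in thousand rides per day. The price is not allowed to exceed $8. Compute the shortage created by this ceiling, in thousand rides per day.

Setting quantity demanded equal to quantity supplied, 118 - 7p = 4p - 14, gives p* = 12 and q* = 34.
Since 8 < 12, the ceiling is binding.
At p = 8: qd = 118 - 7·8 = 62 and qs = 4·8 - 14 = 18.
Shortage = qd - qs = 62 - 18 = 44.

44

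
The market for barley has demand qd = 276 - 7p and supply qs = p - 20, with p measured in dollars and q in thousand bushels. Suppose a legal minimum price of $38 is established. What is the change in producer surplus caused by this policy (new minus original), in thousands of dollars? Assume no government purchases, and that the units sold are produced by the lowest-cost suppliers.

-14.5

In a free market, 276 - 7p = p - 20 gives the equilibrium p* = 37, q* = 17.
Since 38 > 37, the floor is binding.
At p = 38: qd = 276 - 7·38 = 10 and qs = 38 - 20 = 18.
Producer surplus without the control is ½ · (37 - 20) · 17 = 144.5.
With the floor, 10 units are sold at 38. The supply price at q = 10 is 30, so PS = ½ · [(38 - 20) + (38 - 30)] · 10 = 130.
Change in producer surplus = 130 - 144.5 = -14.5.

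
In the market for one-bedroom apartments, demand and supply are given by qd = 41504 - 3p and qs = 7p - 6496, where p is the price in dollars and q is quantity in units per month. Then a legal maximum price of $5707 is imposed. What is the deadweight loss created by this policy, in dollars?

Equilibrium: 41504 - 3p = 7p - 6496, so 48000 = 10p and p* = 4800, q* = 27104.
The ceiling of 5707 is above the equilibrium price 4800, so it is not binding; the market clears at p* = 4800, q* = 27104.
Since the control does not bind, no trades are prevented and deadweight loss is zero.

0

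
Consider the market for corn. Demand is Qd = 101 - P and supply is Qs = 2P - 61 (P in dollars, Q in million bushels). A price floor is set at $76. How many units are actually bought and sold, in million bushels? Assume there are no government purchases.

Without the control the market clears where 101 - P = 2P - 61, i.e. P* = 54 and Q* = 47.
The floor of 76 is above the equilibrium price 54, so it binds.
At P = 76: Qd = 101 - 76 = 25 and Qs = 2·76 - 61 = 91.
The quantity actually transacted is the short side, demand: 25.

25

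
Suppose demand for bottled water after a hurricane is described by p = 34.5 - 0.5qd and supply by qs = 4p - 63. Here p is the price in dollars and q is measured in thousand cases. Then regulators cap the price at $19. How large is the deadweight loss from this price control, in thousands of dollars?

Rearranging demand gives qd = 69 - 2p. Setting quantity demanded equal to quantity supplied, 69 - 2p = 4p - 63, gives p* = 22 and q* = 25.
Since 19 < 22, the ceiling is binding.
At p = 19: qd = 69 - 2·19 = 31 and qs = 4·19 - 63 = 13.
Quantity traded falls to 13. At q = 13 the demand price is (69 - 13)/2 = 28 and the supply price is (63 + 13)/4 = 19.
Deadweight loss = ½ · (28 - 19) · (25 - 13) = ½ · 9 · 12 = 54.

54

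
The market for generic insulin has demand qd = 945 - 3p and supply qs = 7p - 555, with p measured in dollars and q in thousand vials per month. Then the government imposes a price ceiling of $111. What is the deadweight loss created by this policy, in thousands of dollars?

Without the control the market clears where 945 - 3p = 7p - 555, i.e. p* = 150 and q* = 495.
The ceiling of 111 is below the equilibrium price 150, so it binds.
At p = 111: qd = 945 - 3·111 = 612 and qs = 7·111 - 555 = 222.
Quantity traded falls to 222. At q = 222 the demand price is (945 - 222)/3 = 241 and the supply price is (555 + 222)/7 = 111.
Deadweight loss = ½ · (241 - 111) · (495 - 222) = ½ · 130 · 273 = 17745.

17745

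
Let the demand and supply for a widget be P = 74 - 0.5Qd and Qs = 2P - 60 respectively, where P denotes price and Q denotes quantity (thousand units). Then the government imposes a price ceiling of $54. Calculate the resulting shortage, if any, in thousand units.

0

Rearranging demand gives Qd = 148 - 2P. Without the control the market clears where 148 - 2P = 2P - 60, i.e. P* = 52 and Q* = 44.
Since 54 is above P* = 52, the ceiling does not bind and the free-market outcome prevails.
Since the control does not bind, there is no shortage.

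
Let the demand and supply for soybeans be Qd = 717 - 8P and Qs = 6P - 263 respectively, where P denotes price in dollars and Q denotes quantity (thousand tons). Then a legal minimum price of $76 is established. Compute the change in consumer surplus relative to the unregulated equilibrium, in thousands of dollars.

Setting quantity demanded equal to quantity supplied, 717 - 8P = 6P - 263, gives P* = 70 and Q* = 157.
Because the floor (76) lies above the market-clearing price, it is binding.
At P = 76: Qd = 717 - 8·76 = 109 and Qs = 6·76 - 263 = 193.
Consumer surplus without the control is ½ · (89.625 - 70) · 157 = 1540.5625.
With the floor, consumers buy 109 units at 76, so CS = ½ · (89.625 - 76) · 109 = 742.5625.
Change in consumer surplus = 742.5625 - 1540.5625 = -798.

-798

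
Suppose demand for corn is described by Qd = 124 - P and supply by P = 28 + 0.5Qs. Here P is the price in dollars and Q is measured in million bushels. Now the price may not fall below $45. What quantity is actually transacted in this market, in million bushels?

64

Rearranging supply gives Qs = 2P - 56. Without the control the market clears where 124 - P = 2P - 56, i.e. P* = 60 and Q* = 64.
The floor of 45 is below the equilibrium price 60, so it is not binding; the market clears at P* = 60, Q* = 64.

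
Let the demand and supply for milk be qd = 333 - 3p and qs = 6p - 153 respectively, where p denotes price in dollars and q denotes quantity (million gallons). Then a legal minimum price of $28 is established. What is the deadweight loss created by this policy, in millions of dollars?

Without the control the market clears where 333 - 3p = 6p - 153, i.e. p* = 54 and q* = 171.
The floor of 28 is below the equilibrium price 54, so it is not binding; the market clears at p* = 54, q* = 171.
Since the control does not bind, no trades are prevented and deadweight loss is zero.

0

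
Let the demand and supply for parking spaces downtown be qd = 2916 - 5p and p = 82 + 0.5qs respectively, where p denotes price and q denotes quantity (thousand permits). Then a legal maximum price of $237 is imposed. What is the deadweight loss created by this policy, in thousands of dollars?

57692.6

Rearranging supply gives qs = 2p - 164. Without the control the market clears where 2916 - 5p = 2p - 164, i.e. p* = 440 and q* = 716.
The ceiling of 237 is below the equilibrium price 440, so it binds.
At p = 237: qd = 2916 - 5·237 = 1731 and qs = 2·237 - 164 = 310.
Quantity traded falls to 310. At q = 310 the demand price is (2916 - 310)/5 = 521.2 and the supply price is (164 + 310)/2 = 237.
Deadweight loss = ½ · (521.2 - 237) · (716 - 310) = ½ · 284.2 · 406 = 57692.6.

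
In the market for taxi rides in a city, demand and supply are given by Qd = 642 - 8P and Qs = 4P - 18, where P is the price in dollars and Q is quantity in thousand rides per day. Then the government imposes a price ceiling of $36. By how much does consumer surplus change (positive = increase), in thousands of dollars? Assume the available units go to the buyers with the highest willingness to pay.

2033

In a free market, 642 - 8P = 4P - 18 gives the equilibrium P* = 55, Q* = 202.
Since 36 < 55, the ceiling is binding.
At P = 36: Qd = 642 - 8·36 = 354 and Qs = 4·36 - 18 = 126.
Consumer surplus without the control is ½ · (80.25 - 55) · 202 = 2550.25.
With the ceiling, 126 units are sold at 36 (assume they go to the highest-value buyers). The demand price at Q = 126 is 64.5, so CS = ½ · [(80.25 - 36) + (64.5 - 36)] · 126 = 4583.25.
Change in consumer surplus = 4583.25 - 2550.25 = 2033.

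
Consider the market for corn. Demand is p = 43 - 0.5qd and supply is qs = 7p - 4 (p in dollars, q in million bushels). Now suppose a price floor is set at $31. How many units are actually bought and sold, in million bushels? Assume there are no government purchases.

24

Rearranging demand gives qd = 86 - 2p. Equilibrium: 86 - 2p = 7p - 4, so 90 = 9p and p* = 10, q* = 66.
Because the floor (31) lies above the market-clearing price, it is binding.
At p = 31: qd = 86 - 2·31 = 24 and qs = 7·31 - 4 = 213.
The quantity actually transacted is the short side, demand: 24.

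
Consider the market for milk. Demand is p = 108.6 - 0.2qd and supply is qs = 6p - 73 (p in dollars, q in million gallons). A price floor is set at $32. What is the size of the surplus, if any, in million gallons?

Rearranging demand gives qd = 543 - 5p. Equilibrium: 543 - 5p = 6p - 73, so 616 = 11p and p* = 56, q* = 263.
The floor of 32 is below the equilibrium price 56, so it is not binding; the market clears at p* = 56, q* = 263.
Since the control does not bind, there is no surplus.

0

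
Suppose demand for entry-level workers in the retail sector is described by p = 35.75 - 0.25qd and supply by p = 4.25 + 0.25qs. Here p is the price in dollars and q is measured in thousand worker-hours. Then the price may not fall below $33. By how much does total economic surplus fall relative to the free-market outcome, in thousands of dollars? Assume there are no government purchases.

676

Rearranging demand gives qd = 143 - 4p; rearranging supply gives qs = 4p - 17. Setting quantity demanded equal to quantity supplied, 143 - 4p = 4p - 17, gives p* = 20 and q* = 63.
The floor of 33 is above the equilibrium price 20, so it binds.
At p = 33: qd = 143 - 4·33 = 11 and qs = 4·33 - 17 = 115.
Quantity traded falls to 11. At q = 11 the demand price is (143 - 11)/4 = 33 and the supply price is (17 + 11)/4 = 7.
Deadweight loss = ½ · (33 - 7) · (63 - 11) = ½ · 26 · 52 = 676.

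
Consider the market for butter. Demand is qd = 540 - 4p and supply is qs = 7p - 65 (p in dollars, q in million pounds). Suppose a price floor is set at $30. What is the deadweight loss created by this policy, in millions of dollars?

In a free market, 540 - 4p = 7p - 65 gives the equilibrium p* = 55, q* = 320.
The floor of 30 is below the equilibrium price 55, so it is not binding; the market clears at p* = 55, q* = 320.
Since the control does not bind, no trades are prevented and deadweight loss is zero.

0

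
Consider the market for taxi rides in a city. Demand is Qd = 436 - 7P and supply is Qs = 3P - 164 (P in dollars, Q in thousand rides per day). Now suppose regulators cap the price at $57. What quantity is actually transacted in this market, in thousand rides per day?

Setting quantity demanded equal to quantity supplied, 436 - 7P = 3P - 164, gives P* = 60 and Q* = 16.
The ceiling of 57 is below the equilibrium price 60, so it binds.
At P = 57: Qd = 436 - 7·57 = 37 and Qs = 3·57 - 164 = 7.
The quantity actually transacted is the short side, supply: 7.

7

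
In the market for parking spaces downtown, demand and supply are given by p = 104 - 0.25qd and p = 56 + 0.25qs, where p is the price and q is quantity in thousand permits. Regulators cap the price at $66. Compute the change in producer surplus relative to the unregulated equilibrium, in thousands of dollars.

-952

Rearranging demand gives qd = 416 - 4p; rearranging supply gives qs = 4p - 224. In a free market, 416 - 4p = 4p - 224 gives the equilibrium p* = 80, q* = 96.
Because the ceiling (66) lies below the market-clearing price, it is binding.
At p = 66: qd = 416 - 4·66 = 152 and qs = 4·66 - 224 = 40.
Producer surplus without the control is ½ · (80 - 56) · 96 = 1152.
With the ceiling, producers sell 40 units at 66, so PS = ½ · (66 - 56) · 40 = 200.
Change in producer surplus = 200 - 1152 = -952.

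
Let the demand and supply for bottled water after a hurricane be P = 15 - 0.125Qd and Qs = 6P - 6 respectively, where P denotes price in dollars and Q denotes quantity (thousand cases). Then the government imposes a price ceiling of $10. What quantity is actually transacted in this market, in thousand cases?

48

Rearranging demand gives Qd = 120 - 8P. Without the control the market clears where 120 - 8P = 6P - 6, i.e. P* = 9 and Q* = 48.
Since 10 is above P* = 9, the ceiling does not bind and the free-market outcome prevails.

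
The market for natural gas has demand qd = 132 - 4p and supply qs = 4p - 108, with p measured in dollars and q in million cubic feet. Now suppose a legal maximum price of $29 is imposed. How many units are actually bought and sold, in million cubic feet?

8

Without the control the market clears where 132 - 4p = 4p - 108, i.e. p* = 30 and q* = 12.
Because the ceiling (29) lies below the market-clearing price, it is binding.
At p = 29: qd = 132 - 4·29 = 16 and qs = 4·29 - 108 = 8.
The quantity actually transacted is the short side, supply: 8.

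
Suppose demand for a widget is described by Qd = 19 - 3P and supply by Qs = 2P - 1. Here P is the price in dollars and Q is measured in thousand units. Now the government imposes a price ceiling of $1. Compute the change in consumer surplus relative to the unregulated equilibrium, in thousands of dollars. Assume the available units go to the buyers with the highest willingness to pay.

Without the control the market clears where 19 - 3P = 2P - 1, i.e. P* = 4 and Q* = 7.
Because the ceiling (1) lies below the market-clearing price, it is binding.
At P = 1: Qd = 19 - 3·1 = 16 and Qs = 2·1 - 1 = 1.
Consumer surplus without the control is ½ · (19/3 - 4) · 7 = 49/6.
With the ceiling, 1 units are sold at 1 (assume they go to the highest-value buyers). The demand price at Q = 1 is 6, so CS = ½ · [(19/3 - 1) + (6 - 1)] · 1 = 31/6.
Change in consumer surplus = 31/6 - 49/6 = -3.

-3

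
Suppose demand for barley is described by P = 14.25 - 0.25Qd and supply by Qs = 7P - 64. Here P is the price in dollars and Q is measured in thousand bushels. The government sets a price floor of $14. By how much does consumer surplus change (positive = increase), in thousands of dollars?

-21

Rearranging demand gives Qd = 57 - 4P. Without the control the market clears where 57 - 4P = 7P - 64, i.e. P* = 11 and Q* = 13.
Because the floor (14) lies above the market-clearing price, it is binding.
At P = 14: Qd = 57 - 4·14 = 1 and Qs = 7·14 - 64 = 34.
Consumer surplus without the control is ½ · (14.25 - 11) · 13 = 21.125.
With the floor, consumers buy 1 units at 14, so CS = ½ · (14.25 - 14) · 1 = 0.125.
Change in consumer surplus = 0.125 - 21.125 = -21.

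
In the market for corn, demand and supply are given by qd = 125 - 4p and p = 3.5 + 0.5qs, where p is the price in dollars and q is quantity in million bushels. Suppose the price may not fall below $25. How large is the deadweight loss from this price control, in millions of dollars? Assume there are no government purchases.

54

Rearranging supply gives qs = 2p - 7. Without the control the market clears where 125 - 4p = 2p - 7, i.e. p* = 22 and q* = 37.
Since 25 > 22, the floor is binding.
At p = 25: qd = 125 - 4·25 = 25 and qs = 2·25 - 7 = 43.
Quantity traded falls to 25. At q = 25 the demand price is (125 - 25)/4 = 25 and the supply price is (7 + 25)/2 = 16.
Deadweight loss = ½ · (25 - 16) · (37 - 25) = ½ · 9 · 12 = 54.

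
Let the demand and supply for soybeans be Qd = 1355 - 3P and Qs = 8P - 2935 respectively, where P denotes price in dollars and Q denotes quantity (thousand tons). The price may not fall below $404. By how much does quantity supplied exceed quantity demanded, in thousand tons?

In a free market, 1355 - 3P = 8P - 2935 gives the equilibrium P* = 390, Q* = 185.
The floor of 404 is above the equilibrium price 390, so it binds.
At P = 404: Qd = 1355 - 3·404 = 143 and Qs = 8·404 - 2935 = 297.
Surplus = Qs - Qd = 297 - 143 = 154.

154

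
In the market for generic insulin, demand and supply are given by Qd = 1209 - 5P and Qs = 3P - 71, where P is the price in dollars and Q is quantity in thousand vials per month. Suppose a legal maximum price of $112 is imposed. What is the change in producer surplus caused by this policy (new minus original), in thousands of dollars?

-16176

Equilibrium: 1209 - 5P = 3P - 71, so 1280 = 8P and P* = 160, Q* = 409.
Because the ceiling (112) lies below the market-clearing price, it is binding.
At P = 112: Qd = 1209 - 5·112 = 649 and Qs = 3·112 - 71 = 265.
Producer surplus without the control is ½ · (160 - 71/3) · 409 = 167281/6.
With the ceiling, producers sell 265 units at 112, so PS = ½ · (112 - 71/3) · 265 = 70225/6.
Change in producer surplus = 70225/6 - 167281/6 = -16176.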